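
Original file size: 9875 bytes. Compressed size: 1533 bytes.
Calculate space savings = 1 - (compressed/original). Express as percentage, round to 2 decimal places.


ratio = compressed/original = 1533/9875 = 0.155241
savings = 1 - ratio = 1 - 0.155241 = 0.844759
as a percentage: 0.844759 * 100 = 84.48%

Space savings = 1 - 1533/9875 = 84.48%


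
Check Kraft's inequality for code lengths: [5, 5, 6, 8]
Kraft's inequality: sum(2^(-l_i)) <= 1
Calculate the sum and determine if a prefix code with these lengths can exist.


Sum = 2^(-5) + 2^(-5) + 2^(-6) + 2^(-8)
    = 0.03125 + 0.03125 + 0.015625 + 0.00390625
    = 21/256 = 0.08203125
Since 0.08203125 <= 1, Kraft's inequality IS satisfied.
A prefix code with these lengths CAN exist.

Kraft sum = 0.08203125. Satisfied.


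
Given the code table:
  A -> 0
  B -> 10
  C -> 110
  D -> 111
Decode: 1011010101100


Decoding:
10 -> B
110 -> C
10 -> B
10 -> B
110 -> C
0 -> A


Result: BCBBCA


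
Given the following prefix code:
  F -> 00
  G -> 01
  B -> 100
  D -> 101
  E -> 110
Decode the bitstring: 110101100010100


Decoding step by step:
Bits 110 -> E
Bits 101 -> D
Bits 100 -> B
Bits 01 -> G
Bits 01 -> G
Bits 00 -> F


Decoded message: EDBGGF


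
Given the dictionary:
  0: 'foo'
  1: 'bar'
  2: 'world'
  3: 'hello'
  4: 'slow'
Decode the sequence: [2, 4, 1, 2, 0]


Look up each index in the dictionary:
  2 -> 'world'
  4 -> 'slow'
  1 -> 'bar'
  2 -> 'world'
  0 -> 'foo'

Decoded: "world slow bar world foo"


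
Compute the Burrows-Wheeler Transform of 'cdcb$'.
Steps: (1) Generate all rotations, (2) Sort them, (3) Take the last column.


Rotations (sorted):
  0: $cdcb -> last char: b
  1: b$cdc -> last char: c
  2: cb$cd -> last char: d
  3: cdcb$ -> last char: $
  4: dcb$c -> last char: c


BWT = bcd$c


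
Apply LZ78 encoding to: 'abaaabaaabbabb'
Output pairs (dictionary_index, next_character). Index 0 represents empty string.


LZ78 encoding steps:
Dictionary: {0: ''}
Step 1: w='' (idx 0), next='a' -> output (0, 'a'), add 'a' as idx 1
Step 2: w='' (idx 0), next='b' -> output (0, 'b'), add 'b' as idx 2
Step 3: w='a' (idx 1), next='a' -> output (1, 'a'), add 'aa' as idx 3
Step 4: w='a' (idx 1), next='b' -> output (1, 'b'), add 'ab' as idx 4
Step 5: w='aa' (idx 3), next='a' -> output (3, 'a'), add 'aaa' as idx 5
Step 6: w='b' (idx 2), next='b' -> output (2, 'b'), add 'bb' as idx 6
Step 7: w='ab' (idx 4), next='b' -> output (4, 'b'), add 'abb' as idx 7


Encoded: [(0, 'a'), (0, 'b'), (1, 'a'), (1, 'b'), (3, 'a'), (2, 'b'), (4, 'b')]


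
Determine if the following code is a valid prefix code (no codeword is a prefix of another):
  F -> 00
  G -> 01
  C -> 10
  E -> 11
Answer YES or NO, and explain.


Checking each pair (does one codeword prefix another?):
  F='00' vs G='01': no prefix
  F='00' vs C='10': no prefix
  F='00' vs E='11': no prefix
  G='01' vs F='00': no prefix
  G='01' vs C='10': no prefix
  G='01' vs E='11': no prefix
  C='10' vs F='00': no prefix
  C='10' vs G='01': no prefix
  C='10' vs E='11': no prefix
  E='11' vs F='00': no prefix
  E='11' vs G='01': no prefix
  E='11' vs C='10': no prefix
No violation found over all pairs.

YES -- this is a valid prefix code. No codeword is a prefix of any other codeword.


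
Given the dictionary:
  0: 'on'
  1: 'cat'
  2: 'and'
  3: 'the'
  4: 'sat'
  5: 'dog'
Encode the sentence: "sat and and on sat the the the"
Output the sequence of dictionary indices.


Look up each word in the dictionary:
  'sat' -> 4
  'and' -> 2
  'and' -> 2
  'on' -> 0
  'sat' -> 4
  'the' -> 3
  'the' -> 3
  'the' -> 3

Encoded: [4, 2, 2, 0, 4, 3, 3, 3]


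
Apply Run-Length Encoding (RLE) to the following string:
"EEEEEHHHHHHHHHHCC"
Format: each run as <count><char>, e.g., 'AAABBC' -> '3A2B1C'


Scanning runs left to right:
  i=0: run of 'E' x 5 -> '5E'
  i=5: run of 'H' x 10 -> '10H'
  i=15: run of 'C' x 2 -> '2C'

RLE = 5E10H2C


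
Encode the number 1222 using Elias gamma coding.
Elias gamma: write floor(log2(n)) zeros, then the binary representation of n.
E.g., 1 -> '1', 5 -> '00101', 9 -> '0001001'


num_bits = floor(log2(1222)) + 1 = 11
leading_zeros = num_bits - 1 = 10
binary(1222) = 10011000110

Elias gamma(1222) = '0000000000' + '10011000110' = 000000000010011000110 (21 bits)


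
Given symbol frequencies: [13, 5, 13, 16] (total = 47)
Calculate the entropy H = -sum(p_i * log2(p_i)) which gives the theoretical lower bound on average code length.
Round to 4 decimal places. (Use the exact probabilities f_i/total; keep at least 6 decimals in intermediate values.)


Per-symbol terms -p_i * log2(p_i) with p_i = f_i/47:
  p = 13/47 = 0.276596: log2(p) = -1.854149, -p*log2(p) = 0.512850
  p = 5/47 = 0.106383: log2(p) = -3.232661, -p*log2(p) = 0.343900
  p = 13/47 = 0.276596: log2(p) = -1.854149, -p*log2(p) = 0.512850
  p = 16/47 = 0.340426: log2(p) = -1.554589, -p*log2(p) = 0.529222
H = 0.512850 + 0.343900 + 0.512850 + 0.529222 = 1.898822

H = 1.8988 bits/symbol


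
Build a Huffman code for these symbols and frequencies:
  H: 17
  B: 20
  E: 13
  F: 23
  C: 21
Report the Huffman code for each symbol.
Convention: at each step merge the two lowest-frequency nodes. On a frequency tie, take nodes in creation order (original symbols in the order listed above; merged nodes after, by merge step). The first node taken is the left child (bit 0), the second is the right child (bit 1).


Huffman tree construction:
Step 1: Merge E(13) + H(17) = 30
Step 2: Merge B(20) + C(21) = 41
Step 3: Merge F(23) + (E+H)(30) = 53
Step 4: Merge (B+C)(41) + (F+(E+H))(53) = 94
Read each symbol's code off the tree from the root (left child = 0, right child = 1).

Codes:
  H: 111 (length 3)
  B: 00 (length 2)
  E: 110 (length 3)
  F: 10 (length 2)
  C: 01 (length 2)
Average code length: 218/94 = 2.3191 bits/symbol


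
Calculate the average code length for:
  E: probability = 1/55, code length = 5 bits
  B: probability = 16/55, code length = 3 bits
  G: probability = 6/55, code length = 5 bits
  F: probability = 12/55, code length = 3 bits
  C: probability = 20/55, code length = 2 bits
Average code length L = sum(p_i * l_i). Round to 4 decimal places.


Weighted contributions p_i * l_i:
  E: (1/55) * 5 = 5/55
  B: (16/55) * 3 = 48/55
  G: (6/55) * 5 = 30/55
  F: (12/55) * 3 = 36/55
  C: (20/55) * 2 = 40/55
Sum = (5 + 48 + 30 + 36 + 40)/55 = 159/55

L = 159/55 = 2.8909 bits/symbol


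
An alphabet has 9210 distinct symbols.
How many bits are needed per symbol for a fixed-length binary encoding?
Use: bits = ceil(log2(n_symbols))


log2(9210) = 13.169
Bracket: 2^13 = 8192 < 9210 <= 2^14 = 16384
So ceil(log2(9210)) = 14

bits = ceil(log2(9210)) = ceil(13.169) = 14 bits


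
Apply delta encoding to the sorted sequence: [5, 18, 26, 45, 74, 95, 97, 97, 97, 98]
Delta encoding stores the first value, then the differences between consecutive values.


First value: 5
Deltas:
  18 - 5 = 13
  26 - 18 = 8
  45 - 26 = 19
  74 - 45 = 29
  95 - 74 = 21
  97 - 95 = 2
  97 - 97 = 0
  97 - 97 = 0
  98 - 97 = 1


Delta encoded: [5, 13, 8, 19, 29, 21, 2, 0, 0, 1]


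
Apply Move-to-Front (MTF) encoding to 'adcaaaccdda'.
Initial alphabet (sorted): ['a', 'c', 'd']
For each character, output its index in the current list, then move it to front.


MTF encoding:
'a': index 0 in ['a', 'c', 'd'] -> ['a', 'c', 'd']
'd': index 2 in ['a', 'c', 'd'] -> ['d', 'a', 'c']
'c': index 2 in ['d', 'a', 'c'] -> ['c', 'd', 'a']
'a': index 2 in ['c', 'd', 'a'] -> ['a', 'c', 'd']
'a': index 0 in ['a', 'c', 'd'] -> ['a', 'c', 'd']
'a': index 0 in ['a', 'c', 'd'] -> ['a', 'c', 'd']
'c': index 1 in ['a', 'c', 'd'] -> ['c', 'a', 'd']
'c': index 0 in ['c', 'a', 'd'] -> ['c', 'a', 'd']
'd': index 2 in ['c', 'a', 'd'] -> ['d', 'c', 'a']
'd': index 0 in ['d', 'c', 'a'] -> ['d', 'c', 'a']
'a': index 2 in ['d', 'c', 'a'] -> ['a', 'd', 'c']


Output: [0, 2, 2, 2, 0, 0, 1, 0, 2, 0, 2]


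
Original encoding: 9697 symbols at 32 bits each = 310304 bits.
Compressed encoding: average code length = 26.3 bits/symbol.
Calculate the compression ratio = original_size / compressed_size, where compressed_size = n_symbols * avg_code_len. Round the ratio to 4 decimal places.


original_size = n_symbols * orig_bits = 9697 * 32 = 310304 bits
compressed_size = n_symbols * avg_code_len = 9697 * 26.3 = 255031.1 bits
ratio = original_size / compressed_size = 310304 / 255031.1 = 1.2167

Compression ratio = 1.2167


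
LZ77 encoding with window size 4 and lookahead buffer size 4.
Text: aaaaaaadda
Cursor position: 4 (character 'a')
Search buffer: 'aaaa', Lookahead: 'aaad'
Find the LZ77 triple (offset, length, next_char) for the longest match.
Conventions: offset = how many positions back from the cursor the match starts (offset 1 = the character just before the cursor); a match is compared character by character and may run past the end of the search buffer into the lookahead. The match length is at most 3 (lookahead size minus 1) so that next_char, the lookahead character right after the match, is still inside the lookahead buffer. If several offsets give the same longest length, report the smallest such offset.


Try each offset into the search buffer:
  offset=1 (pos 3, char 'a'): match length 3
  offset=2 (pos 2, char 'a'): match length 3
  offset=3 (pos 1, char 'a'): match length 3
  offset=4 (pos 0, char 'a'): match length 3
Longest match has length 3, found at offsets 1, 2, 3, 4; take the smallest, offset 1.
next_char = character at position 4 + 3 = 7 -> 'd'

Best match: offset=1, length=3 (matching 'aaa' starting at position 3)
LZ77 triple: (1, 3, 'd')


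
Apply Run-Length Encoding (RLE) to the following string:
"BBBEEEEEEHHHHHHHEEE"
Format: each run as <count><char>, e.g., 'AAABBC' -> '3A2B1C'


Scanning runs left to right:
  i=0: run of 'B' x 3 -> '3B'
  i=3: run of 'E' x 6 -> '6E'
  i=9: run of 'H' x 7 -> '7H'
  i=16: run of 'E' x 3 -> '3E'

RLE = 3B6E7H3E


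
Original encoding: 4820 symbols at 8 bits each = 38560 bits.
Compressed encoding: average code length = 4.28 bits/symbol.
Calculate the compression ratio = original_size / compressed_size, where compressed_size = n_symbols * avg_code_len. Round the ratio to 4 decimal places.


original_size = n_symbols * orig_bits = 4820 * 8 = 38560 bits
compressed_size = n_symbols * avg_code_len = 4820 * 4.28 = 20629.6 bits
ratio = original_size / compressed_size = 38560 / 20629.6 = 1.8692

Compression ratio = 1.8692


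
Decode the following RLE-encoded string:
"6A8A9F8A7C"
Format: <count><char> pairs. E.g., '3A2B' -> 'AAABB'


Expanding each <count><char> pair:
  6A -> 'AAAAAA'
  8A -> 'AAAAAAAA'
  9F -> 'FFFFFFFFF'
  8A -> 'AAAAAAAA'
  7C -> 'CCCCCCC'

Decoded = AAAAAAAAAAAAAAFFFFFFFFFAAAAAAAACCCCCCC


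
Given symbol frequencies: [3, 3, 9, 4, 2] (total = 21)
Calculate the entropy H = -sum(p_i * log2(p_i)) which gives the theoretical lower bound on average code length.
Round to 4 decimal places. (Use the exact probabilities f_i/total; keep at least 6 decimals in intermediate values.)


Per-symbol terms -p_i * log2(p_i) with p_i = f_i/21:
  p = 3/21 = 0.142857: log2(p) = -2.807355, -p*log2(p) = 0.401051
  p = 3/21 = 0.142857: log2(p) = -2.807355, -p*log2(p) = 0.401051
  p = 9/21 = 0.428571: log2(p) = -1.222392, -p*log2(p) = 0.523882
  p = 4/21 = 0.190476: log2(p) = -2.392317, -p*log2(p) = 0.455680
  p = 2/21 = 0.095238: log2(p) = -3.392317, -p*log2(p) = 0.323078
H = 0.401051 + 0.401051 + 0.523882 + 0.455680 + 0.323078 = 2.104742

H = 2.1047 bits/symbol


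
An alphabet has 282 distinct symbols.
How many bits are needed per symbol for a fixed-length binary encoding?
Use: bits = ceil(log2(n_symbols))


log2(282) = 8.1396
Bracket: 2^8 = 256 < 282 <= 2^9 = 512
So ceil(log2(282)) = 9

bits = ceil(log2(282)) = ceil(8.1396) = 9 bits


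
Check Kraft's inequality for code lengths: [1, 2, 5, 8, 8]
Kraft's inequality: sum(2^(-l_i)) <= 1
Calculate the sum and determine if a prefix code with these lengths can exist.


Sum = 2^(-1) + 2^(-2) + 2^(-5) + 2^(-8) + 2^(-8)
    = 0.5 + 0.25 + 0.03125 + 0.00390625 + 0.00390625
    = 202/256 = 0.7890625
Since 0.7890625 <= 1, Kraft's inequality IS satisfied.
A prefix code with these lengths CAN exist.

Kraft sum = 0.7890625. Satisfied.


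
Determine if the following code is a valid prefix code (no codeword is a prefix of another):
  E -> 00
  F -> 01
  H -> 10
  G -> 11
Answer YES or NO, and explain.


Checking each pair (does one codeword prefix another?):
  E='00' vs F='01': no prefix
  E='00' vs H='10': no prefix
  E='00' vs G='11': no prefix
  F='01' vs E='00': no prefix
  F='01' vs H='10': no prefix
  F='01' vs G='11': no prefix
  H='10' vs E='00': no prefix
  H='10' vs F='01': no prefix
  H='10' vs G='11': no prefix
  G='11' vs E='00': no prefix
  G='11' vs F='01': no prefix
  G='11' vs H='10': no prefix
No violation found over all pairs.

YES -- this is a valid prefix code. No codeword is a prefix of any other codeword.


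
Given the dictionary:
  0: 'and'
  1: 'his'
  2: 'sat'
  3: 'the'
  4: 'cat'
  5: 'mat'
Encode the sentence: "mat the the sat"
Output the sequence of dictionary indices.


Look up each word in the dictionary:
  'mat' -> 5
  'the' -> 3
  'the' -> 3
  'sat' -> 2

Encoded: [5, 3, 3, 2]


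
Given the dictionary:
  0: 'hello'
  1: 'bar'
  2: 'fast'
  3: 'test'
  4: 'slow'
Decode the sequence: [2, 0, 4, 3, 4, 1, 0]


Look up each index in the dictionary:
  2 -> 'fast'
  0 -> 'hello'
  4 -> 'slow'
  3 -> 'test'
  4 -> 'slow'
  1 -> 'bar'
  0 -> 'hello'

Decoded: "fast hello slow test slow bar hello"


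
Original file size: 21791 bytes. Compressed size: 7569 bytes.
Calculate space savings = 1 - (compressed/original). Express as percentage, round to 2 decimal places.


ratio = compressed/original = 7569/21791 = 0.347345
savings = 1 - ratio = 1 - 0.347345 = 0.652655
as a percentage: 0.652655 * 100 = 65.27%

Space savings = 1 - 7569/21791 = 65.27%


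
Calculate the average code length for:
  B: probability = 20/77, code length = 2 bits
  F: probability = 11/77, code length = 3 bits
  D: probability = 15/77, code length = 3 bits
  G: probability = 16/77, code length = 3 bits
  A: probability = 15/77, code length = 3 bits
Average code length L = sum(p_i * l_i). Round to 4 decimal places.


Weighted contributions p_i * l_i:
  B: (20/77) * 2 = 40/77
  F: (11/77) * 3 = 33/77
  D: (15/77) * 3 = 45/77
  G: (16/77) * 3 = 48/77
  A: (15/77) * 3 = 45/77
Sum = (40 + 33 + 45 + 48 + 45)/77 = 211/77

L = 211/77 = 2.7403 bits/symbol


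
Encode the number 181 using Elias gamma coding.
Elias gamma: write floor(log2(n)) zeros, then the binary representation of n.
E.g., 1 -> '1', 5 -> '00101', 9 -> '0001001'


num_bits = floor(log2(181)) + 1 = 8
leading_zeros = num_bits - 1 = 7
binary(181) = 10110101

Elias gamma(181) = '0000000' + '10110101' = 000000010110101 (15 bits)


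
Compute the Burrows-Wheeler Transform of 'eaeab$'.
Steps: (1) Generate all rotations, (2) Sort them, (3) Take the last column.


Rotations (sorted):
  0: $eaeab -> last char: b
  1: ab$eae -> last char: e
  2: aeab$e -> last char: e
  3: b$eaea -> last char: a
  4: eab$ea -> last char: a
  5: eaeab$ -> last char: $


BWT = beeaa$


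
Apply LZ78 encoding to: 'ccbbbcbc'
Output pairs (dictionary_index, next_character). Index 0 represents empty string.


LZ78 encoding steps:
Dictionary: {0: ''}
Step 1: w='' (idx 0), next='c' -> output (0, 'c'), add 'c' as idx 1
Step 2: w='c' (idx 1), next='b' -> output (1, 'b'), add 'cb' as idx 2
Step 3: w='' (idx 0), next='b' -> output (0, 'b'), add 'b' as idx 3
Step 4: w='b' (idx 3), next='c' -> output (3, 'c'), add 'bc' as idx 4
Step 5: w='bc' (idx 4), end of input -> output (4, '')


Encoded: [(0, 'c'), (1, 'b'), (0, 'b'), (3, 'c'), (4, '')]


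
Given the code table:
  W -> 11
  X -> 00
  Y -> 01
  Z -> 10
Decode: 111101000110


Decoding:
11 -> W
11 -> W
01 -> Y
00 -> X
01 -> Y
10 -> Z


Result: WWYXYZ


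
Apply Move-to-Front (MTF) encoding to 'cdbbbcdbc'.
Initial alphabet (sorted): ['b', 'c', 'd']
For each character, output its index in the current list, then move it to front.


MTF encoding:
'c': index 1 in ['b', 'c', 'd'] -> ['c', 'b', 'd']
'd': index 2 in ['c', 'b', 'd'] -> ['d', 'c', 'b']
'b': index 2 in ['d', 'c', 'b'] -> ['b', 'd', 'c']
'b': index 0 in ['b', 'd', 'c'] -> ['b', 'd', 'c']
'b': index 0 in ['b', 'd', 'c'] -> ['b', 'd', 'c']
'c': index 2 in ['b', 'd', 'c'] -> ['c', 'b', 'd']
'd': index 2 in ['c', 'b', 'd'] -> ['d', 'c', 'b']
'b': index 2 in ['d', 'c', 'b'] -> ['b', 'd', 'c']
'c': index 2 in ['b', 'd', 'c'] -> ['c', 'b', 'd']


Output: [1, 2, 2, 0, 0, 2, 2, 2, 2]


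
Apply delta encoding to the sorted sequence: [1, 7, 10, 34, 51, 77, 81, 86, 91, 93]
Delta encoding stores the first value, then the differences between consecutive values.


First value: 1
Deltas:
  7 - 1 = 6
  10 - 7 = 3
  34 - 10 = 24
  51 - 34 = 17
  77 - 51 = 26
  81 - 77 = 4
  86 - 81 = 5
  91 - 86 = 5
  93 - 91 = 2


Delta encoded: [1, 6, 3, 24, 17, 26, 4, 5, 5, 2]


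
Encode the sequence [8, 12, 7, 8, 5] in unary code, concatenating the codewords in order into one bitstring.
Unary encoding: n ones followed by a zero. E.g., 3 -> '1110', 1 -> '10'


Encode each number as n ones followed by a terminating 0:
  8 -> 111111110 (9 bits)
  12 -> 1111111111110 (13 bits)
  7 -> 11111110 (8 bits)
  8 -> 111111110 (9 bits)
  5 -> 111110 (6 bits)
Total length = 9 + 13 + 8 + 9 + 6 = 45 bits.

Unary([8, 12, 7, 8, 5]) = 111111110111111111111011111110111111110111110 (45 bits)


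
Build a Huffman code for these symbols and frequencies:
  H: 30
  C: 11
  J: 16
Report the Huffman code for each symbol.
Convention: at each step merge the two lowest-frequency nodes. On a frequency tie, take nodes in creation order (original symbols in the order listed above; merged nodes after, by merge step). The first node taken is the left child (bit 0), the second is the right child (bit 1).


Huffman tree construction:
Step 1: Merge C(11) + J(16) = 27
Step 2: Merge (C+J)(27) + H(30) = 57
Read each symbol's code off the tree from the root (left child = 0, right child = 1).

Codes:
  H: 1 (length 1)
  C: 00 (length 2)
  J: 01 (length 2)
Average code length: 84/57 = 1.4737 bits/symbol


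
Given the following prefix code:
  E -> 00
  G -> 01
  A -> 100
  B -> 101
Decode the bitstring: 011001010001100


Decoding step by step:
Bits 01 -> G
Bits 100 -> A
Bits 101 -> B
Bits 00 -> E
Bits 01 -> G
Bits 100 -> A


Decoded message: GABEGA


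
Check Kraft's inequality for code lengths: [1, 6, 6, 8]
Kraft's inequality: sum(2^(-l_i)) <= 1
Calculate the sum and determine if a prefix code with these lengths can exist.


Sum = 2^(-1) + 2^(-6) + 2^(-6) + 2^(-8)
    = 0.5 + 0.015625 + 0.015625 + 0.00390625
    = 137/256 = 0.53515625
Since 0.53515625 <= 1, Kraft's inequality IS satisfied.
A prefix code with these lengths CAN exist.

Kraft sum = 0.53515625. Satisfied.


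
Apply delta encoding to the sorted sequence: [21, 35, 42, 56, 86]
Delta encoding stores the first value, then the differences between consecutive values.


First value: 21
Deltas:
  35 - 21 = 14
  42 - 35 = 7
  56 - 42 = 14
  86 - 56 = 30


Delta encoded: [21, 14, 7, 14, 30]


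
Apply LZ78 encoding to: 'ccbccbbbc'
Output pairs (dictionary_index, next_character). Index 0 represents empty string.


LZ78 encoding steps:
Dictionary: {0: ''}
Step 1: w='' (idx 0), next='c' -> output (0, 'c'), add 'c' as idx 1
Step 2: w='c' (idx 1), next='b' -> output (1, 'b'), add 'cb' as idx 2
Step 3: w='c' (idx 1), next='c' -> output (1, 'c'), add 'cc' as idx 3
Step 4: w='' (idx 0), next='b' -> output (0, 'b'), add 'b' as idx 4
Step 5: w='b' (idx 4), next='b' -> output (4, 'b'), add 'bb' as idx 5
Step 6: w='c' (idx 1), end of input -> output (1, '')


Encoded: [(0, 'c'), (1, 'b'), (1, 'c'), (0, 'b'), (4, 'b'), (1, '')]


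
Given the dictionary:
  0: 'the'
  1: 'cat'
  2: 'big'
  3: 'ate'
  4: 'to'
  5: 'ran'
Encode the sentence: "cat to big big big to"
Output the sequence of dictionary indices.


Look up each word in the dictionary:
  'cat' -> 1
  'to' -> 4
  'big' -> 2
  'big' -> 2
  'big' -> 2
  'to' -> 4

Encoded: [1, 4, 2, 2, 2, 4]


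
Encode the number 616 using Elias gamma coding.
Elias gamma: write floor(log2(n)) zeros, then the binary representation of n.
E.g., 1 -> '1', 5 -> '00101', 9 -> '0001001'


num_bits = floor(log2(616)) + 1 = 10
leading_zeros = num_bits - 1 = 9
binary(616) = 1001101000

Elias gamma(616) = '000000000' + '1001101000' = 0000000001001101000 (19 bits)


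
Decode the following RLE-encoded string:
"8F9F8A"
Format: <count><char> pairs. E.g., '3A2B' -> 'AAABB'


Expanding each <count><char> pair:
  8F -> 'FFFFFFFF'
  9F -> 'FFFFFFFFF'
  8A -> 'AAAAAAAA'

Decoded = FFFFFFFFFFFFFFFFFAAAAAAAA


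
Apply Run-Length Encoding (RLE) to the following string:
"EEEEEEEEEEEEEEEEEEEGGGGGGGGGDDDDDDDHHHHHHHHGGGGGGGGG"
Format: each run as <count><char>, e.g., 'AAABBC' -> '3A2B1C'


Scanning runs left to right:
  i=0: run of 'E' x 19 -> '19E'
  i=19: run of 'G' x 9 -> '9G'
  i=28: run of 'D' x 7 -> '7D'
  i=35: run of 'H' x 8 -> '8H'
  i=43: run of 'G' x 9 -> '9G'

RLE = 19E9G7D8H9G


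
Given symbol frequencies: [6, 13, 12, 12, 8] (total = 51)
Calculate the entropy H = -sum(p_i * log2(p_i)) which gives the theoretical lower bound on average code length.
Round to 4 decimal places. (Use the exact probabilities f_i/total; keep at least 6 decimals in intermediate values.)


Per-symbol terms -p_i * log2(p_i) with p_i = f_i/51:
  p = 6/51 = 0.117647: log2(p) = -3.087463, -p*log2(p) = 0.363231
  p = 13/51 = 0.254902: log2(p) = -1.971986, -p*log2(p) = 0.502663
  p = 12/51 = 0.235294: log2(p) = -2.087463, -p*log2(p) = 0.491168
  p = 12/51 = 0.235294: log2(p) = -2.087463, -p*log2(p) = 0.491168
  p = 8/51 = 0.156863: log2(p) = -2.672425, -p*log2(p) = 0.419204
H = 0.363231 + 0.502663 + 0.491168 + 0.491168 + 0.419204 = 2.267434

H = 2.2674 bits/symbol


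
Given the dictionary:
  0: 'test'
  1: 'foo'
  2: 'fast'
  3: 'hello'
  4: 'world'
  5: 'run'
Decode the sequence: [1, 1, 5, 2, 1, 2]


Look up each index in the dictionary:
  1 -> 'foo'
  1 -> 'foo'
  5 -> 'run'
  2 -> 'fast'
  1 -> 'foo'
  2 -> 'fast'

Decoded: "foo foo run fast foo fast"


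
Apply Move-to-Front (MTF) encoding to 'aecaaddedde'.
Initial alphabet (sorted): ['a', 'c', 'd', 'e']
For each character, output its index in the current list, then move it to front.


MTF encoding:
'a': index 0 in ['a', 'c', 'd', 'e'] -> ['a', 'c', 'd', 'e']
'e': index 3 in ['a', 'c', 'd', 'e'] -> ['e', 'a', 'c', 'd']
'c': index 2 in ['e', 'a', 'c', 'd'] -> ['c', 'e', 'a', 'd']
'a': index 2 in ['c', 'e', 'a', 'd'] -> ['a', 'c', 'e', 'd']
'a': index 0 in ['a', 'c', 'e', 'd'] -> ['a', 'c', 'e', 'd']
'd': index 3 in ['a', 'c', 'e', 'd'] -> ['d', 'a', 'c', 'e']
'd': index 0 in ['d', 'a', 'c', 'e'] -> ['d', 'a', 'c', 'e']
'e': index 3 in ['d', 'a', 'c', 'e'] -> ['e', 'd', 'a', 'c']
'd': index 1 in ['e', 'd', 'a', 'c'] -> ['d', 'e', 'a', 'c']
'd': index 0 in ['d', 'e', 'a', 'c'] -> ['d', 'e', 'a', 'c']
'e': index 1 in ['d', 'e', 'a', 'c'] -> ['e', 'd', 'a', 'c']


Output: [0, 3, 2, 2, 0, 3, 0, 3, 1, 0, 1]


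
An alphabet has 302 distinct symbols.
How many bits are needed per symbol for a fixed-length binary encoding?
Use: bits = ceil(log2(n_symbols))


log2(302) = 8.2384
Bracket: 2^8 = 256 < 302 <= 2^9 = 512
So ceil(log2(302)) = 9

bits = ceil(log2(302)) = ceil(8.2384) = 9 bits


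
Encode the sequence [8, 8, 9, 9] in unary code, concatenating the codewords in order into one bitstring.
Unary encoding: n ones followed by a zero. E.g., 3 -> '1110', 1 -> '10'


Encode each number as n ones followed by a terminating 0:
  8 -> 111111110 (9 bits)
  8 -> 111111110 (9 bits)
  9 -> 1111111110 (10 bits)
  9 -> 1111111110 (10 bits)
Total length = 9 + 9 + 10 + 10 = 38 bits.

Unary([8, 8, 9, 9]) = 11111111011111111011111111101111111110 (38 bits)


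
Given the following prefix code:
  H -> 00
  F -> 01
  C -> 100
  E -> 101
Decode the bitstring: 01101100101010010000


Decoding step by step:
Bits 01 -> F
Bits 101 -> E
Bits 100 -> C
Bits 101 -> E
Bits 01 -> F
Bits 00 -> H
Bits 100 -> C
Bits 00 -> H


Decoded message: FECEFHCH


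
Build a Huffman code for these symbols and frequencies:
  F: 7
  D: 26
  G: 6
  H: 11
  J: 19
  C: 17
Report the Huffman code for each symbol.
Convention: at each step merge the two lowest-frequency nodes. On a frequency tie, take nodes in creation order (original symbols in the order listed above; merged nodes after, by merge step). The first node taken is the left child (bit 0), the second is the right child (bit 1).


Huffman tree construction:
Step 1: Merge G(6) + F(7) = 13
Step 2: Merge H(11) + (G+F)(13) = 24
Step 3: Merge C(17) + J(19) = 36
Step 4: Merge (H+(G+F))(24) + D(26) = 50
Step 5: Merge (C+J)(36) + ((H+(G+F))+D)(50) = 86
Read each symbol's code off the tree from the root (left child = 0, right child = 1).

Codes:
  F: 1011 (length 4)
  D: 11 (length 2)
  G: 1010 (length 4)
  H: 100 (length 3)
  J: 01 (length 2)
  C: 00 (length 2)
Average code length: 209/86 = 2.4302 bits/symbol


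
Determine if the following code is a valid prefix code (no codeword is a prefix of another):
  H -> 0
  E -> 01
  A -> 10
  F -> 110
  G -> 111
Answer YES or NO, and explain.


Checking each pair (does one codeword prefix another?):
  H='0' vs E='01': prefix -- VIOLATION

NO -- this is NOT a valid prefix code. H (0) is a prefix of E (01).


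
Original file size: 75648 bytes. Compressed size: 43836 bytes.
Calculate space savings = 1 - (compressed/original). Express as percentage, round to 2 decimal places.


ratio = compressed/original = 43836/75648 = 0.579473
savings = 1 - ratio = 1 - 0.579473 = 0.420527
as a percentage: 0.420527 * 100 = 42.05%

Space savings = 1 - 43836/75648 = 42.05%


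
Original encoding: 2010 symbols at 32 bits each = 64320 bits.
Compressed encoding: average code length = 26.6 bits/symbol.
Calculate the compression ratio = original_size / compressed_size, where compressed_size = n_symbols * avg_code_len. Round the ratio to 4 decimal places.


original_size = n_symbols * orig_bits = 2010 * 32 = 64320 bits
compressed_size = n_symbols * avg_code_len = 2010 * 26.6 = 53466.0 bits
ratio = original_size / compressed_size = 64320 / 53466.0 = 1.203

Compression ratio = 1.203


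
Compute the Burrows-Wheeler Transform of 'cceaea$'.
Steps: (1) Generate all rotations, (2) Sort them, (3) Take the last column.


Rotations (sorted):
  0: $cceaea -> last char: a
  1: a$cceae -> last char: e
  2: aea$cce -> last char: e
  3: cceaea$ -> last char: $
  4: ceaea$c -> last char: c
  5: ea$ccea -> last char: a
  6: eaea$cc -> last char: c


BWT = aee$cac


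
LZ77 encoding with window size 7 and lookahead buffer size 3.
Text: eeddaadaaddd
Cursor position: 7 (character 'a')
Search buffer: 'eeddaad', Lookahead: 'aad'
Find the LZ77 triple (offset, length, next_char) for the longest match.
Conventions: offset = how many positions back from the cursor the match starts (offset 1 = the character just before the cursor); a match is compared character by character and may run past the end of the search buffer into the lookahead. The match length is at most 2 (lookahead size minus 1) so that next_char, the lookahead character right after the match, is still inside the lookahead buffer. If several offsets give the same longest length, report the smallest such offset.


Try each offset into the search buffer:
  offset=1 (pos 6, char 'd'): match length 0
  offset=2 (pos 5, char 'a'): match length 1
  offset=3 (pos 4, char 'a'): match length 2
  offset=4 (pos 3, char 'd'): match length 0
  offset=5 (pos 2, char 'd'): match length 0
  offset=6 (pos 1, char 'e'): match length 0
  offset=7 (pos 0, char 'e'): match length 0
Longest match has length 2 at offset 3.
next_char = character at position 7 + 2 = 9 -> 'd'

Best match: offset=3, length=2 (matching 'aa' starting at position 4)
LZ77 triple: (3, 2, 'd')


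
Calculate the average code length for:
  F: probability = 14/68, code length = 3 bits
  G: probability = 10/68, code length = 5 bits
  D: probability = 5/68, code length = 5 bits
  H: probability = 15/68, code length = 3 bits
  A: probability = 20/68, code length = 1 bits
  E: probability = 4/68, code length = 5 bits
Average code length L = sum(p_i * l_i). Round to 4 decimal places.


Weighted contributions p_i * l_i:
  F: (14/68) * 3 = 42/68
  G: (10/68) * 5 = 50/68
  D: (5/68) * 5 = 25/68
  H: (15/68) * 3 = 45/68
  A: (20/68) * 1 = 20/68
  E: (4/68) * 5 = 20/68
Sum = (42 + 50 + 25 + 45 + 20 + 20)/68 = 202/68

L = 202/68 = 2.9706 bits/symbol


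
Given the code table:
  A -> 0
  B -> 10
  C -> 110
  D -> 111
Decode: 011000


Decoding:
0 -> A
110 -> C
0 -> A
0 -> A


Result: ACAA


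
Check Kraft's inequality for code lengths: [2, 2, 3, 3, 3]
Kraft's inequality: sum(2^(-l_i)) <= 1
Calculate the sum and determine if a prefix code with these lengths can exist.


Sum = 2^(-2) + 2^(-2) + 2^(-3) + 2^(-3) + 2^(-3)
    = 0.25 + 0.25 + 0.125 + 0.125 + 0.125
    = 7/8 = 0.875
Since 0.875 <= 1, Kraft's inequality IS satisfied.
A prefix code with these lengths CAN exist.

Kraft sum = 0.875. Satisfied.


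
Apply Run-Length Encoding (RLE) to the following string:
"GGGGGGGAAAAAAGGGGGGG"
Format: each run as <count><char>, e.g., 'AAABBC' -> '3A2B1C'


Scanning runs left to right:
  i=0: run of 'G' x 7 -> '7G'
  i=7: run of 'A' x 6 -> '6A'
  i=13: run of 'G' x 7 -> '7G'

RLE = 7G6A7G


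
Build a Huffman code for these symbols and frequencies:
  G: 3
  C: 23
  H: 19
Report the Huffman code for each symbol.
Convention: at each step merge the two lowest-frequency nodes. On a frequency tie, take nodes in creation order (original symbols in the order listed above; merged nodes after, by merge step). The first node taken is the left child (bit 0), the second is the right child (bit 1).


Huffman tree construction:
Step 1: Merge G(3) + H(19) = 22
Step 2: Merge (G+H)(22) + C(23) = 45
Read each symbol's code off the tree from the root (left child = 0, right child = 1).

Codes:
  G: 00 (length 2)
  C: 1 (length 1)
  H: 01 (length 2)
Average code length: 67/45 = 1.4889 bits/symbol


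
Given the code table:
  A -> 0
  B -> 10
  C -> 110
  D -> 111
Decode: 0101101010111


Decoding:
0 -> A
10 -> B
110 -> C
10 -> B
10 -> B
111 -> D


Result: ABCBBD


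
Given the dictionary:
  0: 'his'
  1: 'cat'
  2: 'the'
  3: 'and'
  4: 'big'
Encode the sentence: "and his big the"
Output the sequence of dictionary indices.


Look up each word in the dictionary:
  'and' -> 3
  'his' -> 0
  'big' -> 4
  'the' -> 2

Encoded: [3, 0, 4, 2]


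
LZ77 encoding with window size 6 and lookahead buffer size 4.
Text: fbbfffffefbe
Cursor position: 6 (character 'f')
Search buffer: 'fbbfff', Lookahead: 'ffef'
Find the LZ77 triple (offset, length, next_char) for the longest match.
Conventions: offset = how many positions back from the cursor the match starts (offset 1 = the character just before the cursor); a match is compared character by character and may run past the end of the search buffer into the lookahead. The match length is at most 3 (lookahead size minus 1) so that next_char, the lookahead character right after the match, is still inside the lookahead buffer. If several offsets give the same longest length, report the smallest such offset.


Try each offset into the search buffer:
  offset=1 (pos 5, char 'f'): match length 2
  offset=2 (pos 4, char 'f'): match length 2
  offset=3 (pos 3, char 'f'): match length 2
  offset=4 (pos 2, char 'b'): match length 0
  offset=5 (pos 1, char 'b'): match length 0
  offset=6 (pos 0, char 'f'): match length 1
Longest match has length 2, found at offsets 1, 2, 3; take the smallest, offset 1.
next_char = character at position 6 + 2 = 8 -> 'e'

Best match: offset=1, length=2 (matching 'ff' starting at position 5)
LZ77 triple: (1, 2, 'e')


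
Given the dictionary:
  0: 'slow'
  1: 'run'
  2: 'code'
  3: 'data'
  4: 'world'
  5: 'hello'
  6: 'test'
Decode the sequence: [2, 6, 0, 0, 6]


Look up each index in the dictionary:
  2 -> 'code'
  6 -> 'test'
  0 -> 'slow'
  0 -> 'slow'
  6 -> 'test'

Decoded: "code test slow slow test"


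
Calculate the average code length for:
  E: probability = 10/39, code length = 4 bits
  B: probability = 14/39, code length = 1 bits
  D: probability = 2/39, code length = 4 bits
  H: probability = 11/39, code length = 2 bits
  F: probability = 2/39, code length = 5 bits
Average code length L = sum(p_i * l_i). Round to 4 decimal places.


Weighted contributions p_i * l_i:
  E: (10/39) * 4 = 40/39
  B: (14/39) * 1 = 14/39
  D: (2/39) * 4 = 8/39
  H: (11/39) * 2 = 22/39
  F: (2/39) * 5 = 10/39
Sum = (40 + 14 + 8 + 22 + 10)/39 = 94/39

L = 94/39 = 2.4103 bits/symbol


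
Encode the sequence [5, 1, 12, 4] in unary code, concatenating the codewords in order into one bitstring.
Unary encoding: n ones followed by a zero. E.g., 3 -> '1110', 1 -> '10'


Encode each number as n ones followed by a terminating 0:
  5 -> 111110 (6 bits)
  1 -> 10 (2 bits)
  12 -> 1111111111110 (13 bits)
  4 -> 11110 (5 bits)
Total length = 6 + 2 + 13 + 5 = 26 bits.

Unary([5, 1, 12, 4]) = 11111010111111111111011110 (26 bits)


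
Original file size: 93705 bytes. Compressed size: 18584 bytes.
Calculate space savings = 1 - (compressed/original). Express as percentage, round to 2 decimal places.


ratio = compressed/original = 18584/93705 = 0.198325
savings = 1 - ratio = 1 - 0.198325 = 0.801675
as a percentage: 0.801675 * 100 = 80.17%

Space savings = 1 - 18584/93705 = 80.17%


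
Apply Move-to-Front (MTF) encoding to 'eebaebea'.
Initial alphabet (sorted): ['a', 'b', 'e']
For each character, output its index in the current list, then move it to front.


MTF encoding:
'e': index 2 in ['a', 'b', 'e'] -> ['e', 'a', 'b']
'e': index 0 in ['e', 'a', 'b'] -> ['e', 'a', 'b']
'b': index 2 in ['e', 'a', 'b'] -> ['b', 'e', 'a']
'a': index 2 in ['b', 'e', 'a'] -> ['a', 'b', 'e']
'e': index 2 in ['a', 'b', 'e'] -> ['e', 'a', 'b']
'b': index 2 in ['e', 'a', 'b'] -> ['b', 'e', 'a']
'e': index 1 in ['b', 'e', 'a'] -> ['e', 'b', 'a']
'a': index 2 in ['e', 'b', 'a'] -> ['a', 'e', 'b']


Output: [2, 0, 2, 2, 2, 2, 1, 2]


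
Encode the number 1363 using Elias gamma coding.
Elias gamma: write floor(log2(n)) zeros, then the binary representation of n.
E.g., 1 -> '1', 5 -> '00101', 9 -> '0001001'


num_bits = floor(log2(1363)) + 1 = 11
leading_zeros = num_bits - 1 = 10
binary(1363) = 10101010011

Elias gamma(1363) = '0000000000' + '10101010011' = 000000000010101010011 (21 bits)


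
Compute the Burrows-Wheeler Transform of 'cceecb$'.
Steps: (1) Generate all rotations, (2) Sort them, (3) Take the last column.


Rotations (sorted):
  0: $cceecb -> last char: b
  1: b$cceec -> last char: c
  2: cb$ccee -> last char: e
  3: cceecb$ -> last char: $
  4: ceecb$c -> last char: c
  5: ecb$cce -> last char: e
  6: eecb$cc -> last char: c


BWT = bce$cec


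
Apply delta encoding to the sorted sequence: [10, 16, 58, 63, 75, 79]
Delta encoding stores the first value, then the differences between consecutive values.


First value: 10
Deltas:
  16 - 10 = 6
  58 - 16 = 42
  63 - 58 = 5
  75 - 63 = 12
  79 - 75 = 4


Delta encoded: [10, 6, 42, 5, 12, 4]


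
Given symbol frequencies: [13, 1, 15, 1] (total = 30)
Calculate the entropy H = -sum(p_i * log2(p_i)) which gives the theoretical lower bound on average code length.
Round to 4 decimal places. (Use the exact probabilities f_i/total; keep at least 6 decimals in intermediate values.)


Per-symbol terms -p_i * log2(p_i) with p_i = f_i/30:
  p = 13/30 = 0.433333: log2(p) = -1.206451, -p*log2(p) = 0.522795
  p = 1/30 = 0.033333: log2(p) = -4.906891, -p*log2(p) = 0.163563
  p = 15/30 = 0.500000: log2(p) = -1.000000, -p*log2(p) = 0.500000
  p = 1/30 = 0.033333: log2(p) = -4.906891, -p*log2(p) = 0.163563
H = 0.522795 + 0.163563 + 0.500000 + 0.163563 = 1.349921

H = 1.3499 bits/symbol


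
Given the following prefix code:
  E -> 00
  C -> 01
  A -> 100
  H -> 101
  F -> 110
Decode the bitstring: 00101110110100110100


Decoding step by step:
Bits 00 -> E
Bits 101 -> H
Bits 110 -> F
Bits 110 -> F
Bits 100 -> A
Bits 110 -> F
Bits 100 -> A


Decoded message: EHFFAFA


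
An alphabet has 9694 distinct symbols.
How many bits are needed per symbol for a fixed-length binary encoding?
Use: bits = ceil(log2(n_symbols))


log2(9694) = 13.2429
Bracket: 2^13 = 8192 < 9694 <= 2^14 = 16384
So ceil(log2(9694)) = 14

bits = ceil(log2(9694)) = ceil(13.2429) = 14 bits


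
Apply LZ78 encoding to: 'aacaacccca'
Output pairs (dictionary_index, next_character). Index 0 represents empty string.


LZ78 encoding steps:
Dictionary: {0: ''}
Step 1: w='' (idx 0), next='a' -> output (0, 'a'), add 'a' as idx 1
Step 2: w='a' (idx 1), next='c' -> output (1, 'c'), add 'ac' as idx 2
Step 3: w='a' (idx 1), next='a' -> output (1, 'a'), add 'aa' as idx 3
Step 4: w='' (idx 0), next='c' -> output (0, 'c'), add 'c' as idx 4
Step 5: w='c' (idx 4), next='c' -> output (4, 'c'), add 'cc' as idx 5
Step 6: w='c' (idx 4), next='a' -> output (4, 'a'), add 'ca' as idx 6


Encoded: [(0, 'a'), (1, 'c'), (1, 'a'), (0, 'c'), (4, 'c'), (4, 'a')]


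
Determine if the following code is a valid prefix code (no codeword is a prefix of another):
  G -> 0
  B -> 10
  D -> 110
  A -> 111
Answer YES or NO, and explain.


Checking each pair (does one codeword prefix another?):
  G='0' vs B='10': no prefix
  G='0' vs D='110': no prefix
  G='0' vs A='111': no prefix
  B='10' vs G='0': no prefix
  B='10' vs D='110': no prefix
  B='10' vs A='111': no prefix
  D='110' vs G='0': no prefix
  D='110' vs B='10': no prefix
  D='110' vs A='111': no prefix
  A='111' vs G='0': no prefix
  A='111' vs B='10': no prefix
  A='111' vs D='110': no prefix
No violation found over all pairs.

YES -- this is a valid prefix code. No codeword is a prefix of any other codeword.


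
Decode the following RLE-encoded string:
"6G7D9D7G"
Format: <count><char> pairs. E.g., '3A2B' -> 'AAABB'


Expanding each <count><char> pair:
  6G -> 'GGGGGG'
  7D -> 'DDDDDDD'
  9D -> 'DDDDDDDDD'
  7G -> 'GGGGGGG'

Decoded = GGGGGGDDDDDDDDDDDDDDDDGGGGGGG


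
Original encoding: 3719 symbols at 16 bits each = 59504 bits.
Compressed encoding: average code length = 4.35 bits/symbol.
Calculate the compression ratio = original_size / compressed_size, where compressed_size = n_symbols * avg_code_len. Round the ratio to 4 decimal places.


original_size = n_symbols * orig_bits = 3719 * 16 = 59504 bits
compressed_size = n_symbols * avg_code_len = 3719 * 4.35 = 16177.65 bits
ratio = original_size / compressed_size = 59504 / 16177.65 = 3.6782

Compression ratio = 3.6782


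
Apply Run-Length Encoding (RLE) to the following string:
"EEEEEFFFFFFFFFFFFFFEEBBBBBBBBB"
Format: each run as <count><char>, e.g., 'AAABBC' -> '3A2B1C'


Scanning runs left to right:
  i=0: run of 'E' x 5 -> '5E'
  i=5: run of 'F' x 14 -> '14F'
  i=19: run of 'E' x 2 -> '2E'
  i=21: run of 'B' x 9 -> '9B'

RLE = 5E14F2E9B


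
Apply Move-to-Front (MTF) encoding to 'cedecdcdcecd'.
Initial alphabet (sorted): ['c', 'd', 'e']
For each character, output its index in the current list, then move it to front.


MTF encoding:
'c': index 0 in ['c', 'd', 'e'] -> ['c', 'd', 'e']
'e': index 2 in ['c', 'd', 'e'] -> ['e', 'c', 'd']
'd': index 2 in ['e', 'c', 'd'] -> ['d', 'e', 'c']
'e': index 1 in ['d', 'e', 'c'] -> ['e', 'd', 'c']
'c': index 2 in ['e', 'd', 'c'] -> ['c', 'e', 'd']
'd': index 2 in ['c', 'e', 'd'] -> ['d', 'c', 'e']
'c': index 1 in ['d', 'c', 'e'] -> ['c', 'd', 'e']
'd': index 1 in ['c', 'd', 'e'] -> ['d', 'c', 'e']
'c': index 1 in ['d', 'c', 'e'] -> ['c', 'd', 'e']
'e': index 2 in ['c', 'd', 'e'] -> ['e', 'c', 'd']
'c': index 1 in ['e', 'c', 'd'] -> ['c', 'e', 'd']
'd': index 2 in ['c', 'e', 'd'] -> ['d', 'c', 'e']


Output: [0, 2, 2, 1, 2, 2, 1, 1, 1, 2, 1, 2]


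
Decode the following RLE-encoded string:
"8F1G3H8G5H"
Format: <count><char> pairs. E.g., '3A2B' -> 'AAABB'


Expanding each <count><char> pair:
  8F -> 'FFFFFFFF'
  1G -> 'G'
  3H -> 'HHH'
  8G -> 'GGGGGGGG'
  5H -> 'HHHHH'

Decoded = FFFFFFFFGHHHGGGGGGGGHHHHH


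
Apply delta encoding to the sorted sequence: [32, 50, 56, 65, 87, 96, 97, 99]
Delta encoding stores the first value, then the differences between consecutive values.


First value: 32
Deltas:
  50 - 32 = 18
  56 - 50 = 6
  65 - 56 = 9
  87 - 65 = 22
  96 - 87 = 9
  97 - 96 = 1
  99 - 97 = 2


Delta encoded: [32, 18, 6, 9, 22, 9, 1, 2]
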